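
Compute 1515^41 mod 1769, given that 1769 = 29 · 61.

Mod 29: 1515 ≡ 7; by Fermat, exponent reduces to 41 mod 28 = 13; 7^13 ≡ 25 (mod 29).
Mod 61: 1515 ≡ 51; 51^41 ≡ 18 (mod 61).
Combine by CRT: x ≡ 25 (mod 29), x ≡ 18 (mod 61) ⇒ x ≡ 750 (mod 1769).

750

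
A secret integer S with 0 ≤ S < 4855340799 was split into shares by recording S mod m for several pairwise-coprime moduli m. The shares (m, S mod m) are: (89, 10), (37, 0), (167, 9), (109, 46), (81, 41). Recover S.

2666884298

From S ≡ 10 (mod 89) write S = 10 + 89t. Substituting into S ≡ 0 (mod 37) gives 89t ≡ 27 (mod 37), and since 15⁻¹ ≡ 5 (mod 37), t ≡ 24. Hence S ≡ 10 + 89·24 = 2146 (mod 3293).
From S ≡ 2146 (mod 3293) write S = 2146 + 3293t. Substituting into S ≡ 9 (mod 167) gives 3293t ≡ 34 (mod 167), and since 120⁻¹ ≡ 135 (mod 167), t ≡ 81. Hence S ≡ 2146 + 3293·81 = 268879 (mod 549931).
From S ≡ 268879 (mod 549931) write S = 268879 + 549931t. Substituting into S ≡ 46 (mod 109) gives 549931t ≡ 70 (mod 109), and since 26⁻¹ ≡ 21 (mod 109), t ≡ 53. Hence S ≡ 268879 + 549931·53 = 29415222 (mod 59942479).
From S ≡ 29415222 (mod 59942479) write S = 29415222 + 59942479t. Substituting into S ≡ 41 (mod 81) gives 59942479t ≡ 50 (mod 81), and since 49⁻¹ ≡ 43 (mod 81), t ≡ 44. Hence S ≡ 29415222 + 59942479·44 = 2666884298 (mod 4855340799).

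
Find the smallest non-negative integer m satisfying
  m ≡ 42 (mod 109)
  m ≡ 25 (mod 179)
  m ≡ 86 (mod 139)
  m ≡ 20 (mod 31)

4952239

The moduli are pairwise coprime; N = 109·179·139·31 = 84072899.
N/109 = 771311; 771311 ≡ 27 (mod 109); 27·105 ≡ 1, so inverse 105.
N/179 = 469681; 469681 ≡ 164 (mod 179); 164·167 ≡ 1, so inverse 167.
N/139 = 604841; 604841 ≡ 52 (mod 139); 52·131 ≡ 1, so inverse 131.
N/31 = 2712029; 2712029 ≡ 25 (mod 31); 25·5 ≡ 1, so inverse 5.
m ≡ 42·771311·105 + 25·469681·167 + 86·604841·131 + 20·2712029·5 = 12447741291.
12447741291 mod 84072899 = 4952239.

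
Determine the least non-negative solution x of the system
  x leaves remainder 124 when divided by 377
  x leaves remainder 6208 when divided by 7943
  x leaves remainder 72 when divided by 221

3215180

Combine the congruences pairwise.
gcd(377, 7943) = 13 and 13 | (6208 − 124), so the pair is consistent; merging gives x ≡ 220669 (mod 230347), where 230347 = lcm(377, 7943).
gcd(230347, 221) = 13 and 13 | (72 − 220669), so the pair is consistent; merging gives x ≡ 3215180 (mod 3915899), where 3915899 = lcm(230347, 221).
The solution is unique modulo lcm(377, 7943, 221) = 3915899.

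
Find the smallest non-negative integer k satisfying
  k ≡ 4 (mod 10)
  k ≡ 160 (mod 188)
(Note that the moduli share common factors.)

gcd(10, 188) = 2 and 2 | (160 − 4), so the pair is consistent; merging gives k ≡ 724 (mod 940), where 940 = lcm(10, 188).
The solution is unique modulo lcm(10, 188) = 940.

724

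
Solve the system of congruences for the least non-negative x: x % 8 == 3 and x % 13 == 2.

From x ≡ 3 (mod 8) write x = 3 + 8t. Substituting into x ≡ 2 (mod 13) gives 8t ≡ 12 (mod 13), and since 8⁻¹ ≡ 5 (mod 13), t ≡ 8. Hence x ≡ 3 + 8·8 = 67 (mod 104).

67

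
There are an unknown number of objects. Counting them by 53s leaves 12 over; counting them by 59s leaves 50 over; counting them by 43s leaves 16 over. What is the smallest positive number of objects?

Combine the congruences pairwise.
From N ≡ 12 (mod 53) write N = 12 + 53t. Substituting into N ≡ 50 (mod 59) gives 53t ≡ 38 (mod 59), and since 53⁻¹ ≡ 49 (mod 59), t ≡ 33. Hence N ≡ 12 + 53·33 = 1761 (mod 3127).
From N ≡ 1761 (mod 3127) write N = 1761 + 3127t. Substituting into N ≡ 16 (mod 43) gives 3127t ≡ 18 (mod 43), and since 31⁻¹ ≡ 25 (mod 43), t ≡ 20. Hence N ≡ 1761 + 3127·20 = 64301 (mod 134461).

64301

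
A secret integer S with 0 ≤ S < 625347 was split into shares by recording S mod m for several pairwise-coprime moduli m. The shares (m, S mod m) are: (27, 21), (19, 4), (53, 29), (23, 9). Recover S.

24780

From S ≡ 21 (mod 27) write S = 21 + 27t. Substituting into S ≡ 4 (mod 19) gives 27t ≡ 2 (mod 19), and since 8⁻¹ ≡ 12 (mod 19), t ≡ 5. Hence S ≡ 21 + 27·5 = 156 (mod 513).
From S ≡ 156 (mod 513) write S = 156 + 513t. Substituting into S ≡ 29 (mod 53) gives 513t ≡ 32 (mod 53), and since 36⁻¹ ≡ 28 (mod 53), t ≡ 48. Hence S ≡ 156 + 513·48 = 24780 (mod 27189).
From S ≡ 24780 (mod 27189) write S = 24780 + 27189t. Substituting into S ≡ 9 (mod 23) gives 27189t ≡ 0 (mod 23), and since 3⁻¹ ≡ 8 (mod 23), t ≡ 0. Hence S ≡ 24780 + 27189·0 = 24780 (mod 625347).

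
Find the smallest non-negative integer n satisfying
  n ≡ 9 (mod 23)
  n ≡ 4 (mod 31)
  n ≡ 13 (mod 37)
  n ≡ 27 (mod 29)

Combine the congruences pairwise.
From n ≡ 9 (mod 23) write n = 9 + 23t. Substituting into n ≡ 4 (mod 31) gives 23t ≡ 26 (mod 31), and since 23⁻¹ ≡ 27 (mod 31), t ≡ 20. Hence n ≡ 9 + 23·20 = 469 (mod 713).
From n ≡ 469 (mod 713) write n = 469 + 713t. Substituting into n ≡ 13 (mod 37) gives 713t ≡ 25 (mod 37), and since 10⁻¹ ≡ 26 (mod 37), t ≡ 21. Hence n ≡ 469 + 713·21 = 15442 (mod 26381).
From n ≡ 15442 (mod 26381) write n = 15442 + 26381t. Substituting into n ≡ 27 (mod 29) gives 26381t ≡ 13 (mod 29), and since 20⁻¹ ≡ 16 (mod 29), t ≡ 5. Hence n ≡ 15442 + 26381·5 = 147347 (mod 765049).

147347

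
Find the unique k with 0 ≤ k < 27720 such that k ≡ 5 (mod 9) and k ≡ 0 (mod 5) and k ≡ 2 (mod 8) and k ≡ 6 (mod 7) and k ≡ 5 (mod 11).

The moduli are pairwise coprime; N = 9·5·8·7·11 = 27720.
N/9 = 3080; 3080 ≡ 2 (mod 9); 2·5 ≡ 1, so inverse 5.
N/5 = 5544; 5544 ≡ 4 (mod 5); 4·4 ≡ 1, so inverse 4.
N/8 = 3465; 3465 ≡ 1 (mod 8), inverse 1.
N/7 = 3960; 3960 ≡ 5 (mod 7); 5·3 ≡ 1, so inverse 3.
N/11 = 2520; 2520 ≡ 1 (mod 11), inverse 1.
k ≡ 5·3080·5 + 0·5544·4 + 2·3465·1 + 6·3960·3 + 5·2520·1 = 167810.
167810 mod 27720 = 1490.

1490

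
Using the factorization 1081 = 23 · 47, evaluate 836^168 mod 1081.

Mod 23: 836 ≡ 8; by Fermat, exponent reduces to 168 mod 22 = 14; 8^14 ≡ 6 (mod 23).
Mod 47: 836 ≡ 37; by Fermat, exponent reduces to 168 mod 46 = 30; 37^30 ≡ 2 (mod 47).
Combine by CRT: x ≡ 6 (mod 23), x ≡ 2 (mod 47) ⇒ x ≡ 190 (mod 1081).

190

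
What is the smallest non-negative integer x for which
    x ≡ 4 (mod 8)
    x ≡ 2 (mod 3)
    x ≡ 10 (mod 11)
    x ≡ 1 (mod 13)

2276

Combine the congruences pairwise.
From x ≡ 4 (mod 8) write x = 4 + 8t. Substituting into x ≡ 2 (mod 3) gives 8t ≡ 1 (mod 3), and since 2⁻¹ ≡ 2 (mod 3), t ≡ 2. Hence x ≡ 4 + 8·2 = 20 (mod 24).
From x ≡ 20 (mod 24) write x = 20 + 24t. Substituting into x ≡ 10 (mod 11) gives 24t ≡ 1 (mod 11), and since 2⁻¹ ≡ 6 (mod 11), t ≡ 6. Hence x ≡ 20 + 24·6 = 164 (mod 264).
From x ≡ 164 (mod 264) write x = 164 + 264t. Substituting into x ≡ 1 (mod 13) gives 264t ≡ 6 (mod 13), and since 4⁻¹ ≡ 10 (mod 13), t ≡ 8. Hence x ≡ 164 + 264·8 = 2276 (mod 3432).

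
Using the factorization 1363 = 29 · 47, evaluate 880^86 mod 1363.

1144

Mod 29: 880 ≡ 10; by Fermat, exponent reduces to 86 mod 28 = 2; 10^2 ≡ 13 (mod 29).
Mod 47: 880 ≡ 34; by Fermat, exponent reduces to 86 mod 46 = 40; 34^40 ≡ 16 (mod 47).
Combine by CRT: x ≡ 13 (mod 29), x ≡ 16 (mod 47) ⇒ x ≡ 1144 (mod 1363).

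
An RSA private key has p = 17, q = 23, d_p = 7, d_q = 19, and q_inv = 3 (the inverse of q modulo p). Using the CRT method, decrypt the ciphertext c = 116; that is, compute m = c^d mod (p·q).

m₁ = c^(d_p) mod p: c ≡ 14 (mod 17), and 14^7 mod 17 = 6.
m₂ = c^(d_q) mod q: c ≡ 1 (mod 23), and 1^19 mod 23 = 1.
h = q_inv·(m₁ − m₂) mod p = 3·(6 − 1) mod 17 = 15.
m = m₂ + h·q = 1 + 15·23 = 346.

346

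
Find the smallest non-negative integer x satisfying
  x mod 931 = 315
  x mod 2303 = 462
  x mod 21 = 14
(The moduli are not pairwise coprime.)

Combine the congruences pairwise.
gcd(931, 2303) = 49 and 49 | (462 − 315), so the pair is consistent; merging gives x ≡ 14280 (mod 43757), where 43757 = lcm(931, 2303).
gcd(43757, 21) = 7 and 7 | (14 − 14280), so the pair is consistent; merging gives x ≡ 58037 (mod 131271), where 131271 = lcm(43757, 21).
The solution is unique modulo lcm(931, 2303, 21) = 131271.

58037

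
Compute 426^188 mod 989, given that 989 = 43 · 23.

Mod 43: 426 ≡ 39; by Fermat, exponent reduces to 188 mod 42 = 20; 39^20 ≡ 11 (mod 43).
Mod 23: 426 ≡ 12; by Fermat, exponent reduces to 188 mod 22 = 12; 12^12 ≡ 12 (mod 23).
Combine by CRT: x ≡ 11 (mod 43), x ≡ 12 (mod 23) ⇒ x ≡ 656 (mod 989).

656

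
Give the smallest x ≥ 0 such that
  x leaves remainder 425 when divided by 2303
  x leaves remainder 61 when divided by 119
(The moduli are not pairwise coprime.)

32667

gcd(2303, 119) = 7 and 7 | (61 − 425), so the pair is consistent; merging gives x ≡ 32667 (mod 39151), where 39151 = lcm(2303, 119).
The solution is unique modulo lcm(2303, 119) = 39151.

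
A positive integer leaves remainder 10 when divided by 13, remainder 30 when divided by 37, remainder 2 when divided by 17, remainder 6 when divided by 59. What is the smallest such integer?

The moduli are pairwise coprime; N = 13·37·17·59 = 482443.
N/13 = 37111; 37111 ≡ 9 (mod 13); 9·3 ≡ 1, so inverse 3.
N/37 = 13039; 13039 ≡ 15 (mod 37); 15·5 ≡ 1, so inverse 5.
N/17 = 28379; 28379 ≡ 6 (mod 17); 6·3 ≡ 1, so inverse 3.
N/59 = 8177; 8177 ≡ 35 (mod 59); 35·27 ≡ 1, so inverse 27.
a ≡ 10·37111·3 + 30·13039·5 + 2·28379·3 + 6·8177·27 = 4564128.
4564128 mod 482443 = 222141.

222141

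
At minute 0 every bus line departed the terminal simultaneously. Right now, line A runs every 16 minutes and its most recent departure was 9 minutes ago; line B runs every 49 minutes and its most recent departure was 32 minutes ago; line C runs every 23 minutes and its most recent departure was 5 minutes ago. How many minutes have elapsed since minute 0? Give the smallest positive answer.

From t ≡ 9 (mod 16) write t = 9 + 16s. Substituting into t ≡ 32 (mod 49) gives 16s ≡ 23 (mod 49), and since 16⁻¹ ≡ 46 (mod 49), s ≡ 29. Hence t ≡ 9 + 16·29 = 473 (mod 784).
From t ≡ 473 (mod 784) write t = 473 + 784s. Substituting into t ≡ 5 (mod 23) gives 784s ≡ 15 (mod 23), and since 2⁻¹ ≡ 12 (mod 23), s ≡ 19. Hence t ≡ 473 + 784·19 = 15369 (mod 18032).

15369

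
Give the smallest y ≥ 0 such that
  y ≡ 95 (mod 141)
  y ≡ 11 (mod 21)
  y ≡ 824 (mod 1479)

233027

Combine the congruences pairwise.
gcd(141, 21) = 3 and 3 | (11 − 95), so the pair is consistent; merging gives y ≡ 95 (mod 987), where 987 = lcm(141, 21).
gcd(987, 1479) = 3 and 3 | (824 − 95), so the pair is consistent; merging gives y ≡ 233027 (mod 486591), where 486591 = lcm(987, 1479).
The solution is unique modulo lcm(141, 21, 1479) = 486591.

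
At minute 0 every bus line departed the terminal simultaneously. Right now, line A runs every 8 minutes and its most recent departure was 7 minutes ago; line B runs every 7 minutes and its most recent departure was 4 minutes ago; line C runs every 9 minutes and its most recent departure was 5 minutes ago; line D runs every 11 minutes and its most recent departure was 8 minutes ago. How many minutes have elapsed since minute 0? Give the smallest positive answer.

2615

From t ≡ 7 (mod 8) write t = 7 + 8s. Substituting into t ≡ 4 (mod 7) gives 8s ≡ 4 (mod 7), and since 1⁻¹ ≡ 1 (mod 7), s ≡ 4. Hence t ≡ 7 + 8·4 = 39 (mod 56).
From t ≡ 39 (mod 56) write t = 39 + 56s. Substituting into t ≡ 5 (mod 9) gives 56s ≡ 2 (mod 9), and since 2⁻¹ ≡ 5 (mod 9), s ≡ 1. Hence t ≡ 39 + 56·1 = 95 (mod 504).
From t ≡ 95 (mod 504) write t = 95 + 504s. Substituting into t ≡ 8 (mod 11) gives 504s ≡ 1 (mod 11), and since 9⁻¹ ≡ 5 (mod 11), s ≡ 5. Hence t ≡ 95 + 504·5 = 2615 (mod 5544).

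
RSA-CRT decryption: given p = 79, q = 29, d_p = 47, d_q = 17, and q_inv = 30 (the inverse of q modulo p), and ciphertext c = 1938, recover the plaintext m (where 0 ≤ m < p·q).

1383

m₁ = c^(d_p) mod p: c ≡ 42 (mod 79), and 42^47 mod 79 = 40.
m₂ = c^(d_q) mod q: c ≡ 24 (mod 29), and 24^17 mod 29 = 20.
h = q_inv·(m₁ − m₂) mod p = 30·(40 − 20) mod 79 = 47.
m = m₂ + h·q = 20 + 47·29 = 1383.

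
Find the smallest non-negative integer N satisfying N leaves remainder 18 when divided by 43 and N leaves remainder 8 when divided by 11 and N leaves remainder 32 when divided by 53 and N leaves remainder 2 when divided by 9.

200054

The moduli are pairwise coprime; M = 43·11·53·9 = 225621.
M/43 = 5247; 5247 ≡ 1 (mod 43), inverse 1.
M/11 = 20511; 20511 ≡ 7 (mod 11); 7·8 ≡ 1, so inverse 8.
M/53 = 4257; 4257 ≡ 17 (mod 53); 17·25 ≡ 1, so inverse 25.
M/9 = 25069; 25069 ≡ 4 (mod 9); 4·7 ≡ 1, so inverse 7.
N ≡ 18·5247·1 + 8·20511·8 + 32·4257·25 + 2·25069·7 = 5163716.
5163716 mod 225621 = 200054.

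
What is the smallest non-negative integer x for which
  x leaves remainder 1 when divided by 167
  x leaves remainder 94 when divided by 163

10689

From x ≡ 1 (mod 167) write x = 1 + 167t. Substituting into x ≡ 94 (mod 163) gives 167t ≡ 93 (mod 163), and since 4⁻¹ ≡ 41 (mod 163), t ≡ 64. Hence x ≡ 1 + 167·64 = 10689 (mod 27221).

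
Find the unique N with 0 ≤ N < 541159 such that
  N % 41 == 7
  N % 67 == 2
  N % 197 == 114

32028

The moduli are pairwise coprime; M = 41·67·197 = 541159.
M/41 = 13199; 13199 ≡ 38 (mod 41); 38·27 ≡ 1, so inverse 27.
M/67 = 8077; 8077 ≡ 37 (mod 67); 37·29 ≡ 1, so inverse 29.
M/197 = 2747; 2747 ≡ 186 (mod 197); 186·179 ≡ 1, so inverse 179.
N ≡ 7·13199·27 + 2·8077·29 + 114·2747·179 = 59018359.
59018359 mod 541159 = 32028.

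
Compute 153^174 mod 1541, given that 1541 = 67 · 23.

Mod 67: 153 ≡ 19; by Fermat, exponent reduces to 174 mod 66 = 42; 19^42 ≡ 14 (mod 67).
Mod 23: 153 ≡ 15; by Fermat, exponent reduces to 174 mod 22 = 20; 15^20 ≡ 9 (mod 23).
Combine by CRT: x ≡ 14 (mod 67), x ≡ 9 (mod 23) ⇒ x ≡ 952 (mod 1541).

952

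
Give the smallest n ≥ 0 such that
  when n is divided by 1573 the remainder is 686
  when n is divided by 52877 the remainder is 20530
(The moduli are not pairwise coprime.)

gcd(1573, 52877) = 121 and 121 | (20530 − 686), so the pair is consistent; merging gives n ≡ 655054 (mod 687401), where 687401 = lcm(1573, 52877).
The solution is unique modulo lcm(1573, 52877) = 687401.

655054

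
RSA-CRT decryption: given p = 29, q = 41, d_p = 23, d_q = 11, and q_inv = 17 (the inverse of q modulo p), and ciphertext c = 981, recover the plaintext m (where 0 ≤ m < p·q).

547

m₁ = c^(d_p) mod p: c ≡ 24 (mod 29), and 24^23 mod 29 = 25.
m₂ = c^(d_q) mod q: c ≡ 38 (mod 41), and 38^11 mod 41 = 14.
h = q_inv·(m₁ − m₂) mod p = 17·(25 − 14) mod 29 = 13.
m = m₂ + h·q = 14 + 13·41 = 547.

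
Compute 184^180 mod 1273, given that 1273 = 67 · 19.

Mod 67: 184 ≡ 50; by Fermat, exponent reduces to 180 mod 66 = 48; 50^48 ≡ 59 (mod 67).
Mod 19: 184 ≡ 13; since 18 | 180, by Fermat 13^180 ≡ 1 (mod 19).
Combine by CRT: x ≡ 59 (mod 67), x ≡ 1 (mod 19) ⇒ x ≡ 1198 (mod 1273).

1198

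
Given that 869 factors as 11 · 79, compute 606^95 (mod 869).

265

Mod 11: 606 ≡ 1; by Fermat, exponent reduces to 95 mod 10 = 5; 1^5 ≡ 1 (mod 11).
Mod 79: 606 ≡ 53; by Fermat, exponent reduces to 95 mod 78 = 17; 53^17 ≡ 28 (mod 79).
Combine by CRT: x ≡ 1 (mod 11), x ≡ 28 (mod 79) ⇒ x ≡ 265 (mod 869).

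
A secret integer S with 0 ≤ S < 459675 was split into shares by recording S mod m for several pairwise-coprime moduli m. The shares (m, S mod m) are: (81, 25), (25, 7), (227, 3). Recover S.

Combine the congruences pairwise.
From S ≡ 25 (mod 81) write S = 25 + 81t. Substituting into S ≡ 7 (mod 25) gives 81t ≡ 7 (mod 25), and since 6⁻¹ ≡ 21 (mod 25), t ≡ 22. Hence S ≡ 25 + 81·22 = 1807 (mod 2025).
From S ≡ 1807 (mod 2025) write S = 1807 + 2025t. Substituting into S ≡ 3 (mod 227) gives 2025t ≡ 12 (mod 227), and since 209⁻¹ ≡ 63 (mod 227), t ≡ 75. Hence S ≡ 1807 + 2025·75 = 153682 (mod 459675).

153682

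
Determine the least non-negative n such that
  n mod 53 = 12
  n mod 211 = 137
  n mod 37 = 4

328453

Combine the congruences pairwise.
From n ≡ 12 (mod 53) write n = 12 + 53t. Substituting into n ≡ 137 (mod 211) gives 53t ≡ 125 (mod 211), and since 53⁻¹ ≡ 4 (mod 211), t ≡ 78. Hence n ≡ 12 + 53·78 = 4146 (mod 11183).
From n ≡ 4146 (mod 11183) write n = 4146 + 11183t. Substituting into n ≡ 4 (mod 37) gives 11183t ≡ 2 (mod 37), and since 9⁻¹ ≡ 33 (mod 37), t ≡ 29. Hence n ≡ 4146 + 11183·29 = 328453 (mod 413771).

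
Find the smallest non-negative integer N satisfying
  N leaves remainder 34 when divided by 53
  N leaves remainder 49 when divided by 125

From N ≡ 34 (mod 53) write N = 34 + 53t. Substituting into N ≡ 49 (mod 125) gives 53t ≡ 15 (mod 125), and since 53⁻¹ ≡ 92 (mod 125), t ≡ 5. Hence N ≡ 34 + 53·5 = 299 (mod 6625).

299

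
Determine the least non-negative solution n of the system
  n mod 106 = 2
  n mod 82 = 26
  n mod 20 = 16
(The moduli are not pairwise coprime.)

gcd(106, 82) = 2 and 2 | (26 − 2), so the pair is consistent; merging gives n ≡ 108 (mod 4346), where 4346 = lcm(106, 82).
gcd(4346, 20) = 2 and 2 | (16 − 108), so the pair is consistent; merging gives n ≡ 34876 (mod 43460), where 43460 = lcm(4346, 20).
The solution is unique modulo lcm(106, 82, 20) = 43460.

34876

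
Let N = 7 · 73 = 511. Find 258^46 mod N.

267

Mod 7: 258 ≡ 6; by Fermat, exponent reduces to 46 mod 6 = 4; 6^4 ≡ 1 (mod 7).
Mod 73: 258 ≡ 39; 39^46 ≡ 48 (mod 73).
Combine by CRT: x ≡ 1 (mod 7), x ≡ 48 (mod 73) ⇒ x ≡ 267 (mod 511).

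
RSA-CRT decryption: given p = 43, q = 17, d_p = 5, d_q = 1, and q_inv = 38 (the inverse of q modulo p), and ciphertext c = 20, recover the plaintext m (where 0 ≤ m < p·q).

m₁ = c^(d_p) mod p: c ≡ 20 (mod 43), and 20^5 mod 43 = 26.
m₂ = c^(d_q) mod q: c ≡ 3 (mod 17), and 3^1 mod 17 = 3.
h = q_inv·(m₁ − m₂) mod p = 38·(26 − 3) mod 43 = 14.
m = m₂ + h·q = 3 + 14·17 = 241.

241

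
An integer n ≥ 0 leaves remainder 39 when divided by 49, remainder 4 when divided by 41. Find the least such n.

Combine the congruences pairwise.
From n ≡ 39 (mod 49) write n = 39 + 49t. Substituting into n ≡ 4 (mod 41) gives 49t ≡ 6 (mod 41), and since 8⁻¹ ≡ 36 (mod 41), t ≡ 11. Hence n ≡ 39 + 49·11 = 578 (mod 2009).

578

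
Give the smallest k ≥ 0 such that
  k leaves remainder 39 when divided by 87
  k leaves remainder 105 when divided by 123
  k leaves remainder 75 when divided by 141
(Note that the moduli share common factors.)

50412

Combine the congruences pairwise.
gcd(87, 123) = 3 and 3 | (105 − 39), so the pair is consistent; merging gives k ≡ 474 (mod 3567), where 3567 = lcm(87, 123).
gcd(3567, 141) = 3 and 3 | (75 − 474), so the pair is consistent; merging gives k ≡ 50412 (mod 167649), where 167649 = lcm(3567, 141).
The solution is unique modulo lcm(87, 123, 141) = 167649.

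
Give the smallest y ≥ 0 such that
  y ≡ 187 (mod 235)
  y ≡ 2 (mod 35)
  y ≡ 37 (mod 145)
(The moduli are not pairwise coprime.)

gcd(235, 35) = 5 and 5 | (2 − 187), so the pair is consistent; merging gives y ≡ 422 (mod 1645), where 1645 = lcm(235, 35).
gcd(1645, 145) = 5 and 5 | (37 − 422), so the pair is consistent; merging gives y ≡ 2067 (mod 47705), where 47705 = lcm(1645, 145).
The solution is unique modulo lcm(235, 35, 145) = 47705.

2067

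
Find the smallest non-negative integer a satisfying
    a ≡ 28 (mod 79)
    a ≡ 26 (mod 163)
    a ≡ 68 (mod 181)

2104193

The moduli are pairwise coprime; N = 79·163·181 = 2330737.
N/79 = 29503; 29503 ≡ 36 (mod 79); 36·11 ≡ 1, so inverse 11.
N/163 = 14299; 14299 ≡ 118 (mod 163); 118·134 ≡ 1, so inverse 134.
N/181 = 12877; 12877 ≡ 26 (mod 181); 26·7 ≡ 1, so inverse 7.
a ≡ 28·29503·11 + 26·14299·134 + 68·12877·7 = 65034092.
65034092 mod 2330737 = 2104193.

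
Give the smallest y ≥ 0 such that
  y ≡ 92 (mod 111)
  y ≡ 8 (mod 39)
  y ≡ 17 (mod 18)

Combine the congruences pairwise.
gcd(111, 39) = 3 and 3 | (8 − 92), so the pair is consistent; merging gives y ≡ 203 (mod 1443), where 1443 = lcm(111, 39).
gcd(1443, 18) = 3 and 3 | (17 − 203), so the pair is consistent; merging gives y ≡ 5975 (mod 8658), where 8658 = lcm(1443, 18).
The solution is unique modulo lcm(111, 39, 18) = 8658.

5975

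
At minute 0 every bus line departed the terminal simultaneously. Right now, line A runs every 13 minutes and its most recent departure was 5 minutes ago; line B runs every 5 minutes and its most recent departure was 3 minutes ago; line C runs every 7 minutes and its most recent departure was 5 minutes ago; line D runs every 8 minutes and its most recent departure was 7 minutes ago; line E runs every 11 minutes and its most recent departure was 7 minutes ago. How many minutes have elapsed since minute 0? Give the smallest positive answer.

The moduli are pairwise coprime; N = 13·5·7·8·11 = 40040.
N/13 = 3080; 3080 ≡ 12 (mod 13); 12·12 ≡ 1, so inverse 12.
N/5 = 8008; 8008 ≡ 3 (mod 5); 3·2 ≡ 1, so inverse 2.
N/7 = 5720; 5720 ≡ 1 (mod 7), inverse 1.
N/8 = 5005; 5005 ≡ 5 (mod 8); 5·5 ≡ 1, so inverse 5.
N/11 = 3640; 3640 ≡ 10 (mod 11); 10·10 ≡ 1, so inverse 10.
t ≡ 5·3080·12 + 3·8008·2 + 5·5720·1 + 7·5005·5 + 7·3640·10 = 691423.
691423 mod 40040 = 10743.

10743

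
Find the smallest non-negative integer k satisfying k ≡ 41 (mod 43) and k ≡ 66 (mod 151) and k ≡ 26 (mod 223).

From k ≡ 41 (mod 43) write k = 41 + 43t. Substituting into k ≡ 66 (mod 151) gives 43t ≡ 25 (mod 151), and since 43⁻¹ ≡ 144 (mod 151), t ≡ 127. Hence k ≡ 41 + 43·127 = 5502 (mod 6493).
From k ≡ 5502 (mod 6493) write k = 5502 + 6493t. Substituting into k ≡ 26 (mod 223) gives 6493t ≡ 99 (mod 223), and since 26⁻¹ ≡ 163 (mod 223), t ≡ 81. Hence k ≡ 5502 + 6493·81 = 531435 (mod 1447939).

531435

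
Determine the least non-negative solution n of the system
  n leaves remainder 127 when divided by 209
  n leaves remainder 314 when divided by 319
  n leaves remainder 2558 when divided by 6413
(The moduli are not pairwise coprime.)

gcd(209, 319) = 11 and 11 | (314 − 127), so the pair is consistent; merging gives n ≡ 1590 (mod 6061), where 6061 = lcm(209, 319).
gcd(6061, 6413) = 11 and 11 | (2558 − 1590), so the pair is consistent; merging gives n ≡ 868313 (mod 3533563), where 3533563 = lcm(6061, 6413).
The solution is unique modulo lcm(209, 319, 6413) = 3533563.

868313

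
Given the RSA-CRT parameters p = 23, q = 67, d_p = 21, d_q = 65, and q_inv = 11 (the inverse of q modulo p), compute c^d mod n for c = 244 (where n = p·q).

120

m₁ = c^(d_p) mod p: c ≡ 14 (mod 23), and 14^21 mod 23 = 5.
m₂ = c^(d_q) mod q: c ≡ 43 (mod 67), and 43^65 mod 67 = 53.
h = q_inv·(m₁ − m₂) mod p = 11·(5 − 53) mod 23 = 1.
m = m₂ + h·q = 53 + 1·67 = 120.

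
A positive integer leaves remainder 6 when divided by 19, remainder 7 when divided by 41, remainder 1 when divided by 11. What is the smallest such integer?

4148

The moduli are pairwise coprime; N = 19·41·11 = 8569.
N/19 = 451; 451 ≡ 14 (mod 19); 14·15 ≡ 1, so inverse 15.
N/41 = 209; 209 ≡ 4 (mod 41); 4·31 ≡ 1, so inverse 31.
N/11 = 779; 779 ≡ 9 (mod 11); 9·5 ≡ 1, so inverse 5.
t ≡ 6·451·15 + 7·209·31 + 1·779·5 = 89838.
89838 mod 8569 = 4148.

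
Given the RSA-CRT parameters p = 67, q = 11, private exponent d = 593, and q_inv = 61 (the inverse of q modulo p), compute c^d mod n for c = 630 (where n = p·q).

5

d_p = d mod (p−1) = 593 mod 66 = 65; d_q = d mod (q−1) = 3.
m₁ = c^(d_p) mod p: c ≡ 27 (mod 67), and 27^65 mod 67 = 5.
m₂ = c^(d_q) mod q: c ≡ 3 (mod 11), and 3^3 mod 11 = 5.
h = q_inv·(m₁ − m₂) mod p = 61·(5 − 5) mod 67 = 0.
m = m₂ + h·q = 5 + 0·11 = 5.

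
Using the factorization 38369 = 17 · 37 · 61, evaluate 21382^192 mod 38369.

9334

Mod 17: 21382 ≡ 13; since 16 | 192, by Fermat 13^192 ≡ 1 (mod 17).
Mod 37: 21382 ≡ 33; by Fermat, exponent reduces to 192 mod 36 = 12; 33^12 ≡ 10 (mod 37).
Mod 61: 21382 ≡ 32; by Fermat, exponent reduces to 192 mod 60 = 12; 32^12 ≡ 1 (mod 61).
Combine by CRT: x ≡ 1 (mod 17), x ≡ 10 (mod 37), x ≡ 1 (mod 61) ⇒ x ≡ 9334 (mod 38369).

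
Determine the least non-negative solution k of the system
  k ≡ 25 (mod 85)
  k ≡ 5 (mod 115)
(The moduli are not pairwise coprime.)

Combine the congruences pairwise.
gcd(85, 115) = 5 and 5 | (5 − 25), so the pair is consistent; merging gives k ≡ 1385 (mod 1955), where 1955 = lcm(85, 115).
The solution is unique modulo lcm(85, 115) = 1955.

1385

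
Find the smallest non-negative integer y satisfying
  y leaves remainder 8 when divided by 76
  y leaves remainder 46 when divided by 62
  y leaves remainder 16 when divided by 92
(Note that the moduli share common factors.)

gcd(76, 62) = 2 and 2 | (46 − 8), so the pair is consistent; merging gives y ≡ 1224 (mod 2356), where 2356 = lcm(76, 62).
gcd(2356, 92) = 4 and 4 | (16 − 1224), so the pair is consistent; merging gives y ≡ 20072 (mod 54188), where 54188 = lcm(2356, 92).
The solution is unique modulo lcm(76, 62, 92) = 54188.

20072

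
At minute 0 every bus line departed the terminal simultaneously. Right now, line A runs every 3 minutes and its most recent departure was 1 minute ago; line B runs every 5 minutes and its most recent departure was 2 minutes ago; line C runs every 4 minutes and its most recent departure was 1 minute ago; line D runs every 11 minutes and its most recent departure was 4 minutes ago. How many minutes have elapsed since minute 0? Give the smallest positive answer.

37

From t ≡ 1 (mod 3) write t = 1 + 3s. Substituting into t ≡ 2 (mod 5) gives 3s ≡ 1 (mod 5), and since 3⁻¹ ≡ 2 (mod 5), s ≡ 2. Hence t ≡ 1 + 3·2 = 7 (mod 15).
From t ≡ 7 (mod 15) write t = 7 + 15s. Substituting into t ≡ 1 (mod 4) gives 15s ≡ 2 (mod 4), and since 3⁻¹ ≡ 3 (mod 4), s ≡ 2. Hence t ≡ 7 + 15·2 = 37 (mod 60).
From t ≡ 37 (mod 60) write t = 37 + 60s. Substituting into t ≡ 4 (mod 11) gives 60s ≡ 0 (mod 11), and since 5⁻¹ ≡ 9 (mod 11), s ≡ 0. Hence t ≡ 37 + 60·0 = 37 (mod 660).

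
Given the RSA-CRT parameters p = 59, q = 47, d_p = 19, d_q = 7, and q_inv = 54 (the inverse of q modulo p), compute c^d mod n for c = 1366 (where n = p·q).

m₁ = c^(d_p) mod p: c ≡ 9 (mod 59), and 9^19 mod 59 = 36.
m₂ = c^(d_q) mod q: c ≡ 3 (mod 47), and 3^7 mod 47 = 25.
h = q_inv·(m₁ − m₂) mod p = 54·(36 − 25) mod 59 = 4.
m = m₂ + h·q = 25 + 4·47 = 213.

213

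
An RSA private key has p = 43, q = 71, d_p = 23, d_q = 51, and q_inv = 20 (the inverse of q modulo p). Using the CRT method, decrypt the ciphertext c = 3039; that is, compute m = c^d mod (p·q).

m₁ = c^(d_p) mod p: c ≡ 29 (mod 43), and 29^23 mod 43 = 19.
m₂ = c^(d_q) mod q: c ≡ 57 (mod 71), and 57^51 mod 71 = 57.
h = q_inv·(m₁ − m₂) mod p = 20·(19 − 57) mod 43 = 14.
m = m₂ + h·q = 57 + 14·71 = 1051.

1051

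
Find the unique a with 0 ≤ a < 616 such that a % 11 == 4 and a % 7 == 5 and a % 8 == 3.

411

Combine the congruences pairwise.
From a ≡ 4 (mod 11) write a = 4 + 11t. Substituting into a ≡ 5 (mod 7) gives 11t ≡ 1 (mod 7), and since 4⁻¹ ≡ 2 (mod 7), t ≡ 2. Hence a ≡ 4 + 11·2 = 26 (mod 77).
From a ≡ 26 (mod 77) write a = 26 + 77t. Substituting into a ≡ 3 (mod 8) gives 77t ≡ 1 (mod 8), and since 5⁻¹ ≡ 5 (mod 8), t ≡ 5. Hence a ≡ 26 + 77·5 = 411 (mod 616).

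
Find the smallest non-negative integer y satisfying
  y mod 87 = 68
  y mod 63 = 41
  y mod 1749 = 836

240449

gcd(87, 63) = 3 and 3 | (41 − 68), so the pair is consistent; merging gives y ≡ 1112 (mod 1827), where 1827 = lcm(87, 63).
gcd(1827, 1749) = 3 and 3 | (836 − 1112), so the pair is consistent; merging gives y ≡ 240449 (mod 1065141), where 1065141 = lcm(1827, 1749).
The solution is unique modulo lcm(87, 63, 1749) = 1065141.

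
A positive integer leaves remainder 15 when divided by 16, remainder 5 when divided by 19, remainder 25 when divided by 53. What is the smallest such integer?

Combine the congruences pairwise.
From m ≡ 15 (mod 16) write m = 15 + 16t. Substituting into m ≡ 5 (mod 19) gives 16t ≡ 9 (mod 19), and since 16⁻¹ ≡ 6 (mod 19), t ≡ 16. Hence m ≡ 15 + 16·16 = 271 (mod 304).
From m ≡ 271 (mod 304) write m = 271 + 304t. Substituting into m ≡ 25 (mod 53) gives 304t ≡ 19 (mod 53), and since 39⁻¹ ≡ 34 (mod 53), t ≡ 10. Hence m ≡ 271 + 304·10 = 3311 (mod 16112).

3311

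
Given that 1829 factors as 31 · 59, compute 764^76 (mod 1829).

Mod 31: 764 ≡ 20; by Fermat, exponent reduces to 76 mod 30 = 16; 20^16 ≡ 20 (mod 31).
Mod 59: 764 ≡ 56; by Fermat, exponent reduces to 76 mod 58 = 18; 56^18 ≡ 57 (mod 59).
Combine by CRT: x ≡ 20 (mod 31), x ≡ 57 (mod 59) ⇒ x ≡ 175 (mod 1829).

175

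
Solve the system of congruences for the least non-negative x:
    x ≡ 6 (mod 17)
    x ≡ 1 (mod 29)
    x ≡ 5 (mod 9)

2930

From x ≡ 6 (mod 17) write x = 6 + 17t. Substituting into x ≡ 1 (mod 29) gives 17t ≡ 24 (mod 29), and since 17⁻¹ ≡ 12 (mod 29), t ≡ 27. Hence x ≡ 6 + 17·27 = 465 (mod 493).
From x ≡ 465 (mod 493) write x = 465 + 493t. Substituting into x ≡ 5 (mod 9) gives 493t ≡ 8 (mod 9), and since 7⁻¹ ≡ 4 (mod 9), t ≡ 5. Hence x ≡ 465 + 493·5 = 2930 (mod 4437).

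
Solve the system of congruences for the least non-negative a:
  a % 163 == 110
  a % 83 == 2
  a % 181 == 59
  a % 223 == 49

The moduli are pairwise coprime; N = 163·83·181·223 = 546071027.
N/163 = 3350129; 3350129 ≡ 153 (mod 163); 153·114 ≡ 1, so inverse 114.
N/83 = 6579169; 6579169 ≡ 8 (mod 83); 8·52 ≡ 1, so inverse 52.
N/181 = 3016967; 3016967 ≡ 59 (mod 181); 59·135 ≡ 1, so inverse 135.
N/223 = 2448749; 2448749 ≡ 209 (mod 223); 209·207 ≡ 1, so inverse 207.
a ≡ 110·3350129·114 + 2·6579169·52 + 59·3016967·135 + 49·2448749·207 = 91562654498.
91562654498 mod 546071027 = 368792989.

368792989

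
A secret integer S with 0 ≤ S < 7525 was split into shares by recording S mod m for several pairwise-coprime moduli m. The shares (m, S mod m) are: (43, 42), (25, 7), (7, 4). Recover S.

5632

The moduli are pairwise coprime; N = 43·25·7 = 7525.
N/43 = 175; 175 ≡ 3 (mod 43); 3·29 ≡ 1, so inverse 29.
N/25 = 301; 301 ≡ 1 (mod 25), inverse 1.
N/7 = 1075; 1075 ≡ 4 (mod 7); 4·2 ≡ 1, so inverse 2.
S ≡ 42·175·29 + 7·301·1 + 4·1075·2 = 223857.
223857 mod 7525 = 5632.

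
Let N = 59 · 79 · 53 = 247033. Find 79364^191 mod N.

Mod 59: 79364 ≡ 9; by Fermat, exponent reduces to 191 mod 58 = 17; 9^17 ≡ 7 (mod 59).
Mod 79: 79364 ≡ 48; by Fermat, exponent reduces to 191 mod 78 = 35; 48^35 ≡ 43 (mod 79).
Mod 53: 79364 ≡ 23; by Fermat, exponent reduces to 191 mod 52 = 35; 23^35 ≡ 30 (mod 53).
Combine by CRT: x ≡ 7 (mod 59), x ≡ 43 (mod 79), x ≡ 30 (mod 53) ⇒ x ≡ 177951 (mod 247033).

177951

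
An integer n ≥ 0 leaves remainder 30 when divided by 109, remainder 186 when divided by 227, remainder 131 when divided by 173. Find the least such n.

2948916

The moduli are pairwise coprime; M = 109·227·173 = 4280539.
M/109 = 39271; 39271 ≡ 31 (mod 109); 31·102 ≡ 1, so inverse 102.
M/227 = 18857; 18857 ≡ 16 (mod 227); 16·71 ≡ 1, so inverse 71.
M/173 = 24743; 24743 ≡ 4 (mod 173); 4·130 ≡ 1, so inverse 130.
n ≡ 30·39271·102 + 186·18857·71 + 131·24743·130 = 790568092.
790568092 mod 4280539 = 2948916.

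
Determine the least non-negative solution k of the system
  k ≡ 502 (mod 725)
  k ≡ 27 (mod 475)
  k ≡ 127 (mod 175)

gcd(725, 475) = 25 and 25 | (27 − 502), so the pair is consistent; merging gives k ≡ 502 (mod 13775), where 13775 = lcm(725, 475).
gcd(13775, 175) = 25 and 25 | (127 − 502), so the pair is consistent; merging gives k ≡ 55602 (mod 96425), where 96425 = lcm(13775, 175).
The solution is unique modulo lcm(725, 475, 175) = 96425.

55602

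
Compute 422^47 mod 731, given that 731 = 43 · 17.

385

Mod 43: 422 ≡ 35; by Fermat, exponent reduces to 47 mod 42 = 5; 35^5 ≡ 41 (mod 43).
Mod 17: 422 ≡ 14; by Fermat, exponent reduces to 47 mod 16 = 15; 14^15 ≡ 11 (mod 17).
Combine by CRT: x ≡ 41 (mod 43), x ≡ 11 (mod 17) ⇒ x ≡ 385 (mod 731).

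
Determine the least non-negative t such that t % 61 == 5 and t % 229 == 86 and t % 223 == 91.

The moduli are pairwise coprime; N = 61·229·223 = 3115087.
N/61 = 51067; 51067 ≡ 10 (mod 61); 10·55 ≡ 1, so inverse 55.
N/229 = 13603; 13603 ≡ 92 (mod 229); 92·117 ≡ 1, so inverse 117.
N/223 = 13969; 13969 ≡ 143 (mod 223); 143·131 ≡ 1, so inverse 131.
t ≡ 5·51067·55 + 86·13603·117 + 91·13969·131 = 317441260.
317441260 mod 3115087 = 2817473.

2817473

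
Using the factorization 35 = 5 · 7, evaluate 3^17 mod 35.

33

Mod 5: 3 ≡ 3; by Fermat, exponent reduces to 17 mod 4 = 1; 3^1 ≡ 3 (mod 5).
Mod 7: 3 ≡ 3; by Fermat, exponent reduces to 17 mod 6 = 5; 3^5 ≡ 5 (mod 7).
Combine by CRT: x ≡ 3 (mod 5), x ≡ 5 (mod 7) ⇒ x ≡ 33 (mod 35).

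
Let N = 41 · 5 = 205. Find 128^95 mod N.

Mod 41: 128 ≡ 5; by Fermat, exponent reduces to 95 mod 40 = 15; 5^15 ≡ 32 (mod 41).
Mod 5: 128 ≡ 3; by Fermat, exponent reduces to 95 mod 4 = 3; 3^3 ≡ 2 (mod 5).
Combine by CRT: x ≡ 32 (mod 41), x ≡ 2 (mod 5) ⇒ x ≡ 32 (mod 205).

32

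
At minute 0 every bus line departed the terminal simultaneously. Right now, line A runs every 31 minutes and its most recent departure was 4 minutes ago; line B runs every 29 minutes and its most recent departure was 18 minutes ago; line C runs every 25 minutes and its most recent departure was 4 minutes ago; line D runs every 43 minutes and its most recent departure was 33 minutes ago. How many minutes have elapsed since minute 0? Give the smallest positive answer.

The moduli are pairwise coprime; N = 31·29·25·43 = 966425.
N/31 = 31175; 31175 ≡ 20 (mod 31); 20·14 ≡ 1, so inverse 14.
N/29 = 33325; 33325 ≡ 4 (mod 29); 4·22 ≡ 1, so inverse 22.
N/25 = 38657; 38657 ≡ 7 (mod 25); 7·18 ≡ 1, so inverse 18.
N/43 = 22475; 22475 ≡ 29 (mod 43); 29·3 ≡ 1, so inverse 3.
t ≡ 4·31175·14 + 18·33325·22 + 4·38657·18 + 33·22475·3 = 19950829.
19950829 mod 966425 = 622329.

622329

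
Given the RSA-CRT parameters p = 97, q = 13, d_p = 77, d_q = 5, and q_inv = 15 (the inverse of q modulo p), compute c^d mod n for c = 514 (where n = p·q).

m₁ = c^(d_p) mod p: c ≡ 29 (mod 97), and 29^77 mod 97 = 80.
m₂ = c^(d_q) mod q: c ≡ 7 (mod 13), and 7^5 mod 13 = 11.
h = q_inv·(m₁ − m₂) mod p = 15·(80 − 11) mod 97 = 65.
m = m₂ + h·q = 11 + 65·13 = 856.

856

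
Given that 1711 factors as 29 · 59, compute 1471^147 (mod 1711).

Mod 29: 1471 ≡ 21; by Fermat, exponent reduces to 147 mod 28 = 7; 21^7 ≡ 12 (mod 29).
Mod 59: 1471 ≡ 55; by Fermat, exponent reduces to 147 mod 58 = 31; 55^31 ≡ 43 (mod 59).
Combine by CRT: x ≡ 12 (mod 29), x ≡ 43 (mod 59) ⇒ x ≡ 1636 (mod 1711).

1636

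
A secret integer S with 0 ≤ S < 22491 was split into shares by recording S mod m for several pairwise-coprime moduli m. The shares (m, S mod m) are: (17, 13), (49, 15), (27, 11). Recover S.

16724

The moduli are pairwise coprime; N = 17·49·27 = 22491.
N/17 = 1323; 1323 ≡ 14 (mod 17); 14·11 ≡ 1, so inverse 11.
N/49 = 459; 459 ≡ 18 (mod 49); 18·30 ≡ 1, so inverse 30.
N/27 = 833; 833 ≡ 23 (mod 27); 23·20 ≡ 1, so inverse 20.
S ≡ 13·1323·11 + 15·459·30 + 11·833·20 = 578999.
578999 mod 22491 = 16724.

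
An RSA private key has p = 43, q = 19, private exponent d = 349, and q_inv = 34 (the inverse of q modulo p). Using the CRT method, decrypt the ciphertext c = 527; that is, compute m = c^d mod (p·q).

d_p = d mod (p−1) = 349 mod 42 = 13; d_q = d mod (q−1) = 7.
m₁ = c^(d_p) mod p: c ≡ 11 (mod 43), and 11^13 mod 43 = 4.
m₂ = c^(d_q) mod q: c ≡ 14 (mod 19), and 14^7 mod 19 = 3.
h = q_inv·(m₁ − m₂) mod p = 34·(4 − 3) mod 43 = 34.
m = m₂ + h·q = 3 + 34·19 = 649.

649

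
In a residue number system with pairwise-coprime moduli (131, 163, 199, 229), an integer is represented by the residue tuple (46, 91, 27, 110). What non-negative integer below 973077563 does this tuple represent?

698765443

The moduli are pairwise coprime; N = 131·163·199·229 = 973077563.
N/131 = 7428073; 7428073 ≡ 111 (mod 131); 111·72 ≡ 1, so inverse 72.
N/163 = 5969801; 5969801 ≡ 89 (mod 163); 89·11 ≡ 1, so inverse 11.
N/199 = 4889837; 4889837 ≡ 9 (mod 199); 9·177 ≡ 1, so inverse 177.
N/229 = 4249247; 4249247 ≡ 152 (mod 229); 152·113 ≡ 1, so inverse 113.
x ≡ 46·7428073·72 + 91·5969801·11 + 27·4889837·177 + 110·4249247·113 = 106764219810.
106764219810 mod 973077563 = 698765443.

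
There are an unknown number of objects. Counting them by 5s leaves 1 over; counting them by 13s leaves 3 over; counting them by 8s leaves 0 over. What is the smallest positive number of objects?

From N ≡ 1 (mod 5) write N = 1 + 5t. Substituting into N ≡ 3 (mod 13) gives 5t ≡ 2 (mod 13), and since 5⁻¹ ≡ 8 (mod 13), t ≡ 3. Hence N ≡ 1 + 5·3 = 16 (mod 65).
From N ≡ 16 (mod 65) write N = 16 + 65t. Substituting into N ≡ 0 (mod 8) gives 65t ≡ 0 (mod 8), and since 1⁻¹ ≡ 1 (mod 8), t ≡ 0. Hence N ≡ 16 + 65·0 = 16 (mod 520).

16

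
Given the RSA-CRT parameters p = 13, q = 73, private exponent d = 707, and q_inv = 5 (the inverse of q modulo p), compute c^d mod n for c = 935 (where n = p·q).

d_p = d mod (p−1) = 707 mod 12 = 11; d_q = d mod (q−1) = 59.
m₁ = c^(d_p) mod p: c ≡ 12 (mod 13), and 12^11 mod 13 = 12.
m₂ = c^(d_q) mod q: c ≡ 59 (mod 73), and 59^59 mod 73 = 15.
h = q_inv·(m₁ − m₂) mod p = 5·(12 − 15) mod 13 = 11.
m = m₂ + h·q = 15 + 11·73 = 818.

818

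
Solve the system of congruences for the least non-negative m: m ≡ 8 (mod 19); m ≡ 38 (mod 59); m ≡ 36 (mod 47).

From m ≡ 8 (mod 19) write m = 8 + 19t. Substituting into m ≡ 38 (mod 59) gives 19t ≡ 30 (mod 59), and since 19⁻¹ ≡ 28 (mod 59), t ≡ 14. Hence m ≡ 8 + 19·14 = 274 (mod 1121).
From m ≡ 274 (mod 1121) write m = 274 + 1121t. Substituting into m ≡ 36 (mod 47) gives 1121t ≡ 44 (mod 47), and since 40⁻¹ ≡ 20 (mod 47), t ≡ 34. Hence m ≡ 274 + 1121·34 = 38388 (mod 52687).

38388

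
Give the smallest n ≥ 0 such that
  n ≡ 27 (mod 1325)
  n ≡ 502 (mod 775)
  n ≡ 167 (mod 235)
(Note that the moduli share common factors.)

gcd(1325, 775) = 25 and 25 | (502 − 27), so the pair is consistent; merging gives n ≡ 29177 (mod 41075), where 41075 = lcm(1325, 775).
gcd(41075, 235) = 5 and 5 | (167 − 29177), so the pair is consistent; merging gives n ≡ 1466802 (mod 1930525), where 1930525 = lcm(41075, 235).
The solution is unique modulo lcm(1325, 775, 235) = 1930525.

1466802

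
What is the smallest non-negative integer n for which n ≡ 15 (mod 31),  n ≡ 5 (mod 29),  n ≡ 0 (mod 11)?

The moduli are pairwise coprime; M = 31·29·11 = 9889.
M/31 = 319; 319 ≡ 9 (mod 31); 9·7 ≡ 1, so inverse 7.
M/29 = 341; 341 ≡ 22 (mod 29); 22·4 ≡ 1, so inverse 4.
M/11 = 899; 899 ≡ 8 (mod 11); 8·7 ≡ 1, so inverse 7.
n ≡ 15·319·7 + 5·341·4 + 0·899·7 = 40315.
40315 mod 9889 = 759.

759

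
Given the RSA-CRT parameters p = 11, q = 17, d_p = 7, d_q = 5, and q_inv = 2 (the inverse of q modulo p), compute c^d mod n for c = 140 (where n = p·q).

m₁ = c^(d_p) mod p: c ≡ 8 (mod 11), and 8^7 mod 11 = 2.
m₂ = c^(d_q) mod q: c ≡ 4 (mod 17), and 4^5 mod 17 = 4.
h = q_inv·(m₁ − m₂) mod p = 2·(2 − 4) mod 11 = 7.
m = m₂ + h·q = 4 + 7·17 = 123.

123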